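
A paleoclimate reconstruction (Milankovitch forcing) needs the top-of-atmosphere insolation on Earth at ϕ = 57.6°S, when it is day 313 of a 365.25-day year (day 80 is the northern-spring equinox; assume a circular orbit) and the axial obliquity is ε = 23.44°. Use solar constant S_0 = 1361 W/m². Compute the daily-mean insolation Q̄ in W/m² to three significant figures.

Solar longitude: L_s = 360° × (313 − 80)/365.25 = 229.651°.
sin δ = sin 23.44° × sin 229.651° = -0.30316, so δ = -17.648°.
cos h₀ = −tan(-57.6°) tan(-17.648°) = -0.5013, h₀ = 2.0959 rad.
Bracket: h₀ sin ϕ sin δ + cos ϕ cos δ sin h₀ = 2.0959×-0.84433×-0.30316 + 0.53583×0.95294×0.86528 = 0.536481 + 0.441824 = 0.978305.
Q̄ = (S_0/π) × [bracket] = (1361/π) × 0.978305 = 423.8 W/m².

Q̄ ≈ 424 W/m²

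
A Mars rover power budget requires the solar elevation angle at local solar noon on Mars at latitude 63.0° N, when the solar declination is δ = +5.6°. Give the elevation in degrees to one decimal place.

At local noon the hour angle is zero, so the zenith angle equals |φ − δ| = |+63.0° − (+5.600°)| = 57.400°.
Elevation = 90° − 57.400° = 32.6°.

32.6°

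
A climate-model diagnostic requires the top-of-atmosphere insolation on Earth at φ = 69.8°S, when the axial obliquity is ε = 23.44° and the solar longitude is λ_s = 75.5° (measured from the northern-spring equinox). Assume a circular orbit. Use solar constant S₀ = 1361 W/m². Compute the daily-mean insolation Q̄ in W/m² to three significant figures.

Solar declination: sin δ = sin ε · sin λ_s = sin 23.44° × sin 75.5° = 0.38512, so δ = +22.651°.
cos H₀ = −tan(-69.8°) tan(+22.651°) = 1.1342 ≥ 1 ⇒ polar night, H₀ = 0 and Q̄ = 0.

Q̄ ≈ 0.00 W/m²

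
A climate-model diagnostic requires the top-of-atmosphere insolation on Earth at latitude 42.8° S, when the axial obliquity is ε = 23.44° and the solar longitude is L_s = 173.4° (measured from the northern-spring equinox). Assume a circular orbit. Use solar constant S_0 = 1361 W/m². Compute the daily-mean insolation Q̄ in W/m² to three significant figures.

Solar declination: sin δ = sin ε · sin L_s = sin 23.44° × sin 173.4° = 0.04572, so δ = +2.621°.
cos h₀ = −tan(-42.8°) tan(+2.621°) = 0.0424, h₀ = 1.5284 rad.
Bracket: h₀ sin ϕ sin δ + cos ϕ cos δ sin h₀ = 1.5284×-0.67944×0.04572 + 0.73373×0.99895×0.99910 = -0.047478 + 0.732300 = 0.684822.
Q̄ = (S_0/π) × [bracket] = (1361/π) × 0.684822 = 296.7 W/m².

Q̄ ≈ 297 W/m²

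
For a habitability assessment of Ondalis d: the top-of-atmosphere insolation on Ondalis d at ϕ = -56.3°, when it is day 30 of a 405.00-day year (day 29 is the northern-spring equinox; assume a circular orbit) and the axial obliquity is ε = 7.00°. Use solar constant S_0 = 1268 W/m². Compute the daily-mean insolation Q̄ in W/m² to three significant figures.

Q̄ ≈ 223 W/m²

Solar longitude: L_s = 360° × (30 − 29)/405.00 = 0.889°.
sin δ = sin 7.00° × sin 0.889° = 0.00189, so δ = +0.108°.
cos h₀ = −tan(-56.3°) tan(+0.108°) = 0.0028, h₀ = 1.5680 rad.
Bracket: h₀ sin ϕ sin δ + cos ϕ cos δ sin h₀ = 1.5680×-0.83195×0.00189 + 0.55484×1.00000×1.00000 = -0.002466 + 0.554840 = 0.552374.
Q̄ = (S_0/π) × [bracket] = (1268/π) × 0.552374 = 222.9 W/m².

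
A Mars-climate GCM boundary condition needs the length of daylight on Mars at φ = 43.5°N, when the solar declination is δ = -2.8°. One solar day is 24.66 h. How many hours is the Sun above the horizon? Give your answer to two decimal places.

11.97 h

cos H₀ = −tan φ · tan δ = −tan(+43.5°) × tan(-2.800°) = 0.0464, so H₀ = 1.5244 rad = 87.34°.
Daylight = 2H₀/(2π) × 24.66 h = (1.5244/π) × 24.66 = 11.97 h.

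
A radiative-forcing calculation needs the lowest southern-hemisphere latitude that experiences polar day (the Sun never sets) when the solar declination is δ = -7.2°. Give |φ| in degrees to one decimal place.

|φ| = 82.8°

Polar day requires cos H₀ = −tan φ tan δ ≤ −1, i.e. tan φ tan δ ≥ 1.
The boundary is |tan φ| · |tan δ| = 1, so |φ| = 90° − |δ| = 90° − 7.2° = 82.8° in the southern hemisphere.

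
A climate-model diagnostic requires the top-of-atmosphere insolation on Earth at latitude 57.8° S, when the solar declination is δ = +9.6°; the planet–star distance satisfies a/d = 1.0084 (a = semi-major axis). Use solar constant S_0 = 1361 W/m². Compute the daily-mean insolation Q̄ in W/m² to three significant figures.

Q̄ ≈ 142 W/m²

cos h₀ = −tan(-57.8°) tan(+9.600°) = 0.2686, h₀ = 1.2989 rad.
Bracket: h₀ sin ϕ sin δ + cos ϕ cos δ sin h₀ = 1.2989×-0.84619×0.16677 + 0.53288×0.98600×0.96326 = -0.183300 + 0.506116 = 0.322816.
Inverse-square distance factor (a/d)² = 1.0084² = 1.016871.
Q̄ = (S_0/π) × 1.016871 × [bracket] = (1361/π) × 1.016871 × 0.322816 = 142.2 W/m².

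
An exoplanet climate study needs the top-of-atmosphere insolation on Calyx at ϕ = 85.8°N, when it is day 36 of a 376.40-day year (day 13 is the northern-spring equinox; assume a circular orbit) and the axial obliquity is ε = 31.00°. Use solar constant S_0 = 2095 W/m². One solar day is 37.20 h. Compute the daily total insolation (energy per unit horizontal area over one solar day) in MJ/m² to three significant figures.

Solar longitude: L_s = 360° × (36 − 13)/376.40 = 21.998°.
sin δ = sin 31.00° × sin 21.998° = 0.19292, so δ = +11.123°.
cos h₀ = −tan(+85.8°) tan(+11.123°) = -2.6774 ≤ −1 ⇒ polar day, h₀ = π.
Bracket: h₀ sin ϕ sin δ + cos ϕ cos δ sin h₀ = 3.1416×0.99731×0.19292 + 0.07324×0.98121×0.00000 = 0.604447 + 0.000000 = 0.604447.
Q̄ = (S_0/π) × [bracket] = (2095/π) × 0.604447 = 403.08 W/m².
Daily total = Q̄ × 37.20 h × 3600 s/h = 403.08 × 37.20 × 3600 / 10⁶ = 53.98 MJ/m².

54.0 MJ/m²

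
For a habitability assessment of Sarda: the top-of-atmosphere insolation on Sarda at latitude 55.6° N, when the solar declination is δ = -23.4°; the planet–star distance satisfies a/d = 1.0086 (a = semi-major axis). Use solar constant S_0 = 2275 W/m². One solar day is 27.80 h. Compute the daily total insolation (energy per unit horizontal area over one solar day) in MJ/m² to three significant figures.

8.20 MJ/m²

cos h₀ = −tan(+55.6°) tan(-23.400°) = 0.6320, h₀ = 0.8867 rad.
Bracket: h₀ sin ϕ sin δ + cos ϕ cos δ sin h₀ = 0.8867×0.82511×-0.39715 + 0.56497×0.91775×0.77497 = -0.290565 + 0.401823 = 0.111258.
Inverse-square distance factor (a/d)² = 1.0086² = 1.017274.
Q̄ = (S_0/π) × 1.017274 × [bracket] = (2275/π) × 1.017274 × 0.111258 = 81.960 W/m².
Daily total = Q̄ × 27.80 h × 3600 s/h = 81.960 × 27.80 × 3600 / 10⁶ = 8.203 MJ/m².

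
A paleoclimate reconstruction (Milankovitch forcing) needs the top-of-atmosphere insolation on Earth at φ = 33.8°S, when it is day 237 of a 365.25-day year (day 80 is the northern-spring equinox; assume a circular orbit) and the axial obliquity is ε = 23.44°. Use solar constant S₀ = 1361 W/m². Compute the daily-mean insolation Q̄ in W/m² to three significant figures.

Q̄ ≈ 293 W/m²

Solar longitude: λ_s = 360° × (237 − 80)/365.25 = 154.743°.
sin δ = sin 23.44° × sin 154.743° = 0.16973, so δ = +9.772°.
cos H₀ = −tan(-33.8°) tan(+9.772°) = 0.1153, H₀ = 1.4552 rad.
Bracket: H₀ sin φ sin δ + cos φ cos δ sin H₀ = 1.4552×-0.55630×0.16973 + 0.83098×0.98549×0.99333 = -0.137401 + 0.813460 = 0.676059.
Q̄ = (S₀/π) × [bracket] = (1361/π) × 0.676059 = 292.9 W/m².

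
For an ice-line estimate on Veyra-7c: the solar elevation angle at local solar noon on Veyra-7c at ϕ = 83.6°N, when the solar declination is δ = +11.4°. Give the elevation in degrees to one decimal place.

17.8°

At local noon the hour angle is zero, so the zenith angle equals |ϕ − δ| = |+83.6° − (+11.400°)| = 72.200°.
Elevation = 90° − 72.200° = 17.8°.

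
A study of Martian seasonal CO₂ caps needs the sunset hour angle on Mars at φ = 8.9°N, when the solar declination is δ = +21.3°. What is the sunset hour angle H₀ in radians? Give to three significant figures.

H₀ = 1.63 rad

cos H₀ = −tan φ · tan δ = −tan(+8.9°) × tan(+21.300°) = -0.0611, so H₀ = 1.6319 rad = 93.50°.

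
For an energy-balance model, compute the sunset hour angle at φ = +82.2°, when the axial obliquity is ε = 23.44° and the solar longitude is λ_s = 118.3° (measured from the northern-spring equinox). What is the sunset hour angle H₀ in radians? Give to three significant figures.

Solar declination: sin δ = sin ε · sin λ_s = sin 23.44° × sin 118.3° = 0.35024, so δ = +20.502°.
Sunrise equation: cos H₀ = −tan φ · tan δ = -2.7297 ≤ −1, so the Sun never sets (polar day) and H₀ = π.

H₀ = 3.14 rad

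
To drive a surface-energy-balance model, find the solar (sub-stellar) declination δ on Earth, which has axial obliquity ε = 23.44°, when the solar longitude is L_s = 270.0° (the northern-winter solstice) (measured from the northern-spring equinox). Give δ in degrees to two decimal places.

δ = -23.44°

sin δ = sin ε · sin L_s = sin 23.44° × sin 270.0° = -0.397789.
δ = arcsin(-0.397789) = -23.44°.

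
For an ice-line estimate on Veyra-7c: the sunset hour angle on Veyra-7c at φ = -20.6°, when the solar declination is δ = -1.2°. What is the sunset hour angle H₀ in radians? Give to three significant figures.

cos H₀ = −tan φ · tan δ = −tan(-20.6°) × tan(-1.200°) = -0.0079, so H₀ = 1.5787 rad = 90.45°.

H₀ = 1.58 rad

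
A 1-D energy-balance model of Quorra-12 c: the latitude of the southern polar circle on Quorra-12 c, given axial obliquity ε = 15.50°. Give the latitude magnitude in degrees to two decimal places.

The polar circle is the lowest latitude that experiences at least one full rotation of continuous darkness at the northern-summer solstice; it lies at |φ| = 90° − ε = 90° − 15.50° = 74.50°.

74.50°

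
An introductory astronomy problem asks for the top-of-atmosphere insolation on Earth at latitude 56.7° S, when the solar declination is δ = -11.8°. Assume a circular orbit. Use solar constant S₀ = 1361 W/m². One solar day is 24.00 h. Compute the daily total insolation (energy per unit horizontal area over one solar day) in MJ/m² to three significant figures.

31.2 MJ/m²

cos H₀ = −tan(-56.7°) tan(-11.800°) = -0.3180, H₀ = 1.8945 rad.
Bracket: H₀ sin φ sin δ + cos φ cos δ sin H₀ = 1.8945×-0.83581×-0.20450 + 0.54902×0.97887×0.94808 = 0.323814 + 0.509516 = 0.833330.
Q̄ = (S₀/π) × [bracket] = (1361/π) × 0.833330 = 361.02 W/m².
Daily total = Q̄ × 24.00 h × 3600 s/h = 361.02 × 24.00 × 3600 / 10⁶ = 31.19 MJ/m².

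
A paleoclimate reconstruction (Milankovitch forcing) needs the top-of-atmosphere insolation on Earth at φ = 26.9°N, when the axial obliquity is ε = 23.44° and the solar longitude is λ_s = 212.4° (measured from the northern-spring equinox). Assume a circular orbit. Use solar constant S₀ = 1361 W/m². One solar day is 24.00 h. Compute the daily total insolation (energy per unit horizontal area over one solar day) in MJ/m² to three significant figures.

27.1 MJ/m²

Solar declination: sin δ = sin ε · sin λ_s = sin 23.44° × sin 212.4° = -0.21315, so δ = -12.307°.
cos H₀ = −tan(+26.9°) tan(-12.307°) = 0.1107, H₀ = 1.4599 rad.
Bracket: H₀ sin φ sin δ + cos φ cos δ sin H₀ = 1.4599×0.45243×-0.21315 + 0.89180×0.97702×0.99386 = -0.140786 + 0.865957 = 0.725171.
Q̄ = (S₀/π) × [bracket] = (1361/π) × 0.725171 = 314.16 W/m².
Daily total = Q̄ × 24.00 h × 3600 s/h = 314.16 × 24.00 × 3600 / 10⁶ = 27.14 MJ/m².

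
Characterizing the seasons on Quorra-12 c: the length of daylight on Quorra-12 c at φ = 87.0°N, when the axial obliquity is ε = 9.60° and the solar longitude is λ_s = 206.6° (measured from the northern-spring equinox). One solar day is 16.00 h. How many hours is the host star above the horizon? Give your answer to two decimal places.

Solar declination: sin δ = sin ε · sin λ_s = sin 9.60° × sin 206.6° = -0.07467, so δ = -4.282°.
cos H₀ = −tan φ · tan δ = 1.4288 ≥ 1, so the host star never rises (polar night) and H₀ = 0.
Daylight = 2H₀/(2π) × 16.00 h = (0.0000/π) × 16.00 = 0.00 h.

0.00 h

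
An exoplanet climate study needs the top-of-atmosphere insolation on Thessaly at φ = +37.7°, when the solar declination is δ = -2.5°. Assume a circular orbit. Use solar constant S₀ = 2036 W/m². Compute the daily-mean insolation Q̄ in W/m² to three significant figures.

cos H₀ = −tan(+37.7°) tan(-2.500°) = 0.0337, H₀ = 1.5370 rad.
Bracket: H₀ sin φ sin δ + cos φ cos δ sin H₀ = 1.5370×0.61153×-0.04362 + 0.79122×0.99905×0.99943 = -0.040999 + 0.790018 = 0.749019.
Q̄ = (S₀/π) × [bracket] = (2036/π) × 0.749019 = 485.4 W/m².

Q̄ ≈ 485 W/m²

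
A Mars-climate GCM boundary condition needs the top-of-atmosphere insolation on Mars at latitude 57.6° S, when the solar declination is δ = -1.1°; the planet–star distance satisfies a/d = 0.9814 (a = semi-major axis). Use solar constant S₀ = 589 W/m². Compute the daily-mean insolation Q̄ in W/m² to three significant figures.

cos H₀ = −tan(-57.6°) tan(-1.100°) = -0.0303, H₀ = 1.6011 rad.
Bracket: H₀ sin φ sin δ + cos φ cos δ sin H₀ = 1.6011×-0.84433×-0.01920 + 0.53583×0.99982×0.99954 = 0.025956 + 0.535487 = 0.561443.
Inverse-square distance factor (a/d)² = 0.9814² = 0.963146.
Q̄ = (S₀/π) × 0.963146 × [bracket] = (589/π) × 0.963146 × 0.561443 = 101.4 W/m².

Q̄ ≈ 101 W/m²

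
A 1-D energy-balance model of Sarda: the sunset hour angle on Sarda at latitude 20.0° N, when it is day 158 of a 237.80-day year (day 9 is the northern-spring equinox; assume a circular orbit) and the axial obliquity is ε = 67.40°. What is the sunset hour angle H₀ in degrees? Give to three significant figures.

H₀ = 71.4°

Solar longitude: λ_s = 360° × (158 − 9)/237.80 = 225.568°.
sin δ = sin 67.40° × sin 225.568° = -0.65924, so δ = -41.242°.
cos H₀ = −tan φ · tan δ = −tan(+20.0°) × tan(-41.242°) = 0.3191, so H₀ = 1.2460 rad = 71.39°.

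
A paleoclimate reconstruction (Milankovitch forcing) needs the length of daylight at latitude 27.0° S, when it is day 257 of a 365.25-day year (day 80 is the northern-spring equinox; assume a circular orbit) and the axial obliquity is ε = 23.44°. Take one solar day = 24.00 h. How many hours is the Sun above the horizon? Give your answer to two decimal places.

11.85 h

Solar longitude: L_s = 360° × (257 − 80)/365.25 = 174.456°.
sin δ = sin 23.44° × sin 174.456° = 0.03843, so δ = +2.203°.
cos h₀ = −tan ϕ · tan δ = −tan(-27.0°) × tan(+2.203°) = 0.0196, so h₀ = 1.5512 rad = 88.88°.
Daylight = 2h₀/(2π) × 24.00 h = (1.5512/π) × 24.00 = 11.85 h.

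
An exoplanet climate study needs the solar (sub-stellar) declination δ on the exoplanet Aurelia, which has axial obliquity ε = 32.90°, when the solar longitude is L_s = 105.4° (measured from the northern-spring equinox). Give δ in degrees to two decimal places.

δ = +31.58°

sin δ = sin ε · sin L_s = sin 32.90° × sin 105.4° = 0.523672.
δ = arcsin(0.523672) = +31.58°.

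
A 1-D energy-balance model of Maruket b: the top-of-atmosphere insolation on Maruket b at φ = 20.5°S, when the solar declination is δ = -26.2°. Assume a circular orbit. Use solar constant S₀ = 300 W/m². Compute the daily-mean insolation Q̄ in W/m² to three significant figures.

Q̄ ≈ 105 W/m²

cos H₀ = −tan(-20.5°) tan(-26.200°) = -0.1840, H₀ = 1.7558 rad.
Bracket: H₀ sin φ sin δ + cos φ cos δ sin H₀ = 1.7558×-0.35021×-0.44151 + 0.93667×0.89726×0.98293 = 0.271484 + 0.826090 = 1.097574.
Q̄ = (S₀/π) × [bracket] = (300/π) × 1.097574 = 104.8 W/m².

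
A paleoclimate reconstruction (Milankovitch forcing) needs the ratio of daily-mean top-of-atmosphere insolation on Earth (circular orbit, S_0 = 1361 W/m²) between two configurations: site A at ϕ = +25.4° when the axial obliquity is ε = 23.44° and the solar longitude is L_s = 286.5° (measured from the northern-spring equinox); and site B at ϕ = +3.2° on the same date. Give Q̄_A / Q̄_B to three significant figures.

— Configuration A (ϕ=+25.4°):
Solar declination: sin δ = sin ε · sin L_s = sin 23.44° × sin 286.5° = -0.38141, so δ = -22.421°.
cos h₀ = −tan(+25.4°) tan(-22.421°) = 0.1959, h₀ = 1.3736 rad.
Bracket: h₀ sin ϕ sin δ + cos ϕ cos δ sin h₀ = 1.3736×0.42894×-0.38141 + 0.90334×0.92441×0.98062 = -0.224724 + 0.818873 = 0.594149.
Q̄ = (S_0/π) × [bracket] = (1361/π) × 0.594149 = 257.40 W/m².
— Configuration B (ϕ=+3.2°):
cos h₀ = −tan(+3.2°) tan(-22.421°) = 0.0231, h₀ = 1.5477 rad.
Bracket: h₀ sin ϕ sin δ + cos ϕ cos δ sin h₀ = 1.5477×0.05582×-0.38141 + 0.99844×0.92441×0.99973 = -0.032951 + 0.922719 = 0.889768.
Q̄ = (S_0/π) × [bracket] = (1361/π) × 0.889768 = 385.47 W/m².
Ratio Q̄_A / Q̄_B = 257.40 / 385.47 = 0.6678.

Q̄_A / Q̄_B ≈ 0.668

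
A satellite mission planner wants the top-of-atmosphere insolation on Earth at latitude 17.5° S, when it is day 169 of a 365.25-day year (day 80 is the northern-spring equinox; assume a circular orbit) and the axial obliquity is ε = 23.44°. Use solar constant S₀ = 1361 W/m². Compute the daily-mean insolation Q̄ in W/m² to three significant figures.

Q̄ ≈ 301 W/m²

Solar longitude: λ_s = 360° × (169 − 80)/365.25 = 87.721°.
sin δ = sin 23.44° × sin 87.721° = 0.39747, so δ = +23.420°.
cos H₀ = −tan(-17.5°) tan(+23.420°) = 0.1366, H₀ = 1.4338 rad.
Bracket: H₀ sin φ sin δ + cos φ cos δ sin H₀ = 1.4338×-0.30071×0.39747 + 0.95372×0.91761×0.99063 = -0.171372 + 0.866943 = 0.695571.
Q̄ = (S₀/π) × [bracket] = (1361/π) × 0.695571 = 301.3 W/m².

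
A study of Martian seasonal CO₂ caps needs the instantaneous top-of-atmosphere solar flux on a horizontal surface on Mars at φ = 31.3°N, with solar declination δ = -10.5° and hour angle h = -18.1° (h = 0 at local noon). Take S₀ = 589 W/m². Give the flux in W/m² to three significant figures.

415 W/m²

cos θ_z = sin φ sin δ + cos φ cos δ cos h = -0.094675 + 0.798577 = 0.703902.
Flux = S₀ · cos θ_z = 589 × 0.703902 = 414.6 W/m².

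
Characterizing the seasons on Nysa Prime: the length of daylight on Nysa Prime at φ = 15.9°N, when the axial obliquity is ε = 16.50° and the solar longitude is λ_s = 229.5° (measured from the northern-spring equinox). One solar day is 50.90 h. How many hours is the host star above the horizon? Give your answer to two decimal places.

Solar declination: sin δ = sin ε · sin λ_s = sin 16.50° × sin 229.5° = -0.21597, so δ = -12.472°.
cos H₀ = −tan φ · tan δ = −tan(+15.9°) × tan(-12.472°) = 0.0630, so H₀ = 1.5077 rad = 86.39°.
Daylight = 2H₀/(2π) × 50.90 h = (1.5077/π) × 50.90 = 24.43 h.

24.43 h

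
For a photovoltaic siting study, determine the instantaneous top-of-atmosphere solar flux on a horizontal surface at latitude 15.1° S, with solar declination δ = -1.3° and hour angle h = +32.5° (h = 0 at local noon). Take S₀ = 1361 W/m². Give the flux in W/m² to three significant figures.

1.12e+03 W/m²

cos θ_z = sin φ sin δ + cos φ cos δ cos h = 0.005910 + 0.814062 = 0.819972.
Flux = S₀ · cos θ_z = 1361 × 0.819972 = 1116 W/m².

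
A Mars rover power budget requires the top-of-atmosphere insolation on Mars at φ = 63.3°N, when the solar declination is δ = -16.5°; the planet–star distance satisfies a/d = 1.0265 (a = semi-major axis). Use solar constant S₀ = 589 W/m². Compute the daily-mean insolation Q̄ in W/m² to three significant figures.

Q̄ ≈ 21.6 W/m²

cos H₀ = −tan(+63.3°) tan(-16.500°) = 0.5890, H₀ = 0.9410 rad.
Bracket: H₀ sin φ sin δ + cos φ cos δ sin H₀ = 0.9410×0.89337×-0.28402 + 0.44932×0.95882×0.80817 = -0.238765 + 0.348173 = 0.109408.
Inverse-square distance factor (a/d)² = 1.0265² = 1.053702.
Q̄ = (S₀/π) × 1.053702 × [bracket] = (589/π) × 1.053702 × 0.109408 = 21.61 W/m².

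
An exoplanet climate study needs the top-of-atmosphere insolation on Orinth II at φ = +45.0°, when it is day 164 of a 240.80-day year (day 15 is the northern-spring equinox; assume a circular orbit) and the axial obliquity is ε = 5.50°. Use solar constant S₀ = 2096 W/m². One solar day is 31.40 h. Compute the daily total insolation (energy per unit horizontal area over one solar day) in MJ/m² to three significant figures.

Solar longitude: λ_s = 360° × (164 − 15)/240.80 = 222.757°.
sin δ = sin 5.50° × sin 222.757° = -0.06507, so δ = -3.731°.
cos H₀ = −tan(+45.0°) tan(-3.731°) = 0.0652, H₀ = 1.5055 rad.
Bracket: H₀ sin φ sin δ + cos φ cos δ sin H₀ = 1.5055×0.70711×-0.06507 + 0.70711×0.99788×0.99787 = -0.069271 + 0.704108 = 0.634837.
Q̄ = (S₀/π) × [bracket] = (2096/π) × 0.634837 = 423.55 W/m².
Daily total = Q̄ × 31.40 h × 3600 s/h = 423.55 × 31.40 × 3600 / 10⁶ = 47.88 MJ/m².

47.9 MJ/m²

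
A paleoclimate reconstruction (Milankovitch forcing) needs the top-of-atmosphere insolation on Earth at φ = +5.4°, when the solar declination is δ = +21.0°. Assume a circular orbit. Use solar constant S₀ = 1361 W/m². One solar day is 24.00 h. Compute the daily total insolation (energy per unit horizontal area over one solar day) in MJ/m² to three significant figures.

36.8 MJ/m²

cos H₀ = −tan(+5.4°) tan(+21.000°) = -0.0363, H₀ = 1.6071 rad.
Bracket: H₀ sin φ sin δ + cos φ cos δ sin H₀ = 1.6071×0.09411×0.35837 + 0.99556×0.93358×0.99934 = 0.054201 + 0.928821 = 0.983022.
Q̄ = (S₀/π) × [bracket] = (1361/π) × 0.983022 = 425.86 W/m².
Daily total = Q̄ × 24.00 h × 3600 s/h = 425.86 × 24.00 × 3600 / 10⁶ = 36.79 MJ/m².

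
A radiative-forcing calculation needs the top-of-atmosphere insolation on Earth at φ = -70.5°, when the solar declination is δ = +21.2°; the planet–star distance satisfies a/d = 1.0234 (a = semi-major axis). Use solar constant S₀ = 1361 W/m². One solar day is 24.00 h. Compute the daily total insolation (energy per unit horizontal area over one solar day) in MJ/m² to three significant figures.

0.00 MJ/m²

cos H₀ = −tan(-70.5°) tan(+21.200°) = 1.0953 ≥ 1 ⇒ polar night, H₀ = 0 and Q̄ = 0.
Inverse-square distance factor (a/d)² = 1.0234² = 1.047348.
Daily total = Q̄ × 24.00 h × 3600 s/h = 0.00 MJ/m².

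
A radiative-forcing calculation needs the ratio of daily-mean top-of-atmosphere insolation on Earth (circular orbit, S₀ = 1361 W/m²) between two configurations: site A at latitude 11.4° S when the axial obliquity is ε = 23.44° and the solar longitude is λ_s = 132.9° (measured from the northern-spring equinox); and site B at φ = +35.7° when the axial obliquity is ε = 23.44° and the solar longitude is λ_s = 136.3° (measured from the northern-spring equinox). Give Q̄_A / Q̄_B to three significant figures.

— Configuration A (φ=-11.4°):
Solar declination: sin δ = sin ε · sin λ_s = sin 23.44° × sin 132.9° = 0.29140, so δ = +16.942°.
cos H₀ = −tan(-11.4°) tan(+16.942°) = 0.0614, H₀ = 1.5093 rad.
Bracket: H₀ sin φ sin δ + cos φ cos δ sin H₀ = 1.5093×-0.19766×0.29140 + 0.98027×0.95660×0.99811 = -0.086933 + 0.935954 = 0.849021.
Q̄ = (S₀/π) × [bracket] = (1361/π) × 0.849021 = 367.81 W/m².
— Configuration B (φ=+35.7°):
Solar declination: sin δ = sin ε · sin λ_s = sin 23.44° × sin 136.3° = 0.27483, so δ = +15.952°.
cos H₀ = −tan(+35.7°) tan(+15.952°) = -0.2054, H₀ = 1.7777 rad.
Bracket: H₀ sin φ sin δ + cos φ cos δ sin H₀ = 1.7777×0.58354×0.27483 + 0.81208×0.96149×0.97868 = 0.285097 + 0.764160 = 1.049257.
Q̄ = (S₀/π) × [bracket] = (1361/π) × 1.049257 = 454.56 W/m².
Ratio Q̄_A / Q̄_B = 367.81 / 454.56 = 0.8092.

Q̄_A / Q̄_B ≈ 0.809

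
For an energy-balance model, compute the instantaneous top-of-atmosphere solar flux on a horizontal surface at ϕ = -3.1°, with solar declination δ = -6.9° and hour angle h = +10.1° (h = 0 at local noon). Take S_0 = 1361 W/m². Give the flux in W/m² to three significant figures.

1.34e+03 W/m²

cos θ_z = sin ϕ sin δ + cos ϕ cos δ cos h = 0.006497 + 0.975943 = 0.982440.
Flux = S_0 · cos θ_z = 1361 × 0.982440 = 1337 W/m².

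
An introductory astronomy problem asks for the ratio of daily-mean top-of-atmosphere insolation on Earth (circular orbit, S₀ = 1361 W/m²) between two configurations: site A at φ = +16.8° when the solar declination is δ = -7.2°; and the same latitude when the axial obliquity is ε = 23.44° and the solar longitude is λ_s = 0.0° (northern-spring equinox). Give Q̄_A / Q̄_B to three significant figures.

Q̄_A / Q̄_B ≈ 0.933

— Configuration A (φ=+16.8°):
cos H₀ = −tan(+16.8°) tan(-7.200°) = 0.0381, H₀ = 1.5326 rad.
Bracket: H₀ sin φ sin δ + cos φ cos δ sin H₀ = 1.5326×0.28903×-0.12533 + 0.95732×0.99211×0.99927 = -0.055517 + 0.949073 = 0.893556.
Q̄ = (S₀/π) × [bracket] = (1361/π) × 0.893556 = 387.11 W/m².
— Configuration B (φ=+16.8°):
Solar declination: sin δ = sin ε · sin λ_s = sin 23.44° × sin 0.0° = 0.00000, so δ = +0.000°.
cos H₀ = −tan(+16.8°) tan(+0.000°) = -0.0000, H₀ = 1.5708 rad.
Bracket: H₀ sin φ sin δ + cos φ cos δ sin H₀ = 1.5708×0.28903×0.00000 + 0.95732×1.00000×1.00000 = 0.000000 + 0.957320 = 0.957320.
Q̄ = (S₀/π) × [bracket] = (1361/π) × 0.957320 = 414.73 W/m².
Ratio Q̄_A / Q̄_B = 387.11 / 414.73 = 0.9334.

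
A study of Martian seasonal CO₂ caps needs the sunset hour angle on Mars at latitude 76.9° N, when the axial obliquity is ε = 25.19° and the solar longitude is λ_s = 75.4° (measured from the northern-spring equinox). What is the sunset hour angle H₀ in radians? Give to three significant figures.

H₀ = 3.14 rad

Solar declination: sin δ = sin ε · sin λ_s = sin 25.19° × sin 75.4° = 0.41188, so δ = +24.323°.
Sunrise equation: cos H₀ = −tan φ · tan δ = -1.9423 ≤ −1, so the Sun never sets (polar day) and H₀ = π.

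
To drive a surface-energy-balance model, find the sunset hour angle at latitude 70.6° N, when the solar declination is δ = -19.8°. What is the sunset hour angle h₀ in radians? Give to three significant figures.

h₀ = 0.00 rad

cos h₀ = −tan ϕ · tan δ = 1.0223 ≥ 1, so the Sun never rises (polar night) and h₀ = 0.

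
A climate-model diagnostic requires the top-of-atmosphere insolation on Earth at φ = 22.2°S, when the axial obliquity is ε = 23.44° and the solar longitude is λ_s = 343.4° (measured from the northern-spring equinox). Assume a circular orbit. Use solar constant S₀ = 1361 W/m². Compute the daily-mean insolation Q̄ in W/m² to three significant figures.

Solar declination: sin δ = sin ε · sin λ_s = sin 23.44° × sin 343.4° = -0.11364, so δ = -6.525°.
cos H₀ = −tan(-22.2°) tan(-6.525°) = -0.0467, H₀ = 1.6175 rad.
Bracket: H₀ sin φ sin δ + cos φ cos δ sin H₀ = 1.6175×-0.37784×-0.11364 + 0.92587×0.99352×0.99891 = 0.069452 + 0.918868 = 0.988320.
Q̄ = (S₀/π) × [bracket] = (1361/π) × 0.988320 = 428.2 W/m².

Q̄ ≈ 428 W/m²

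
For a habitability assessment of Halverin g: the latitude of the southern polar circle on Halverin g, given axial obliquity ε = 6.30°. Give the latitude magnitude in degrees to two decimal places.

The polar circle is the lowest latitude that experiences at least one full rotation of continuous darkness at the northern-summer solstice; it lies at |φ| = 90° − ε = 90° − 6.30° = 83.70°.

83.70°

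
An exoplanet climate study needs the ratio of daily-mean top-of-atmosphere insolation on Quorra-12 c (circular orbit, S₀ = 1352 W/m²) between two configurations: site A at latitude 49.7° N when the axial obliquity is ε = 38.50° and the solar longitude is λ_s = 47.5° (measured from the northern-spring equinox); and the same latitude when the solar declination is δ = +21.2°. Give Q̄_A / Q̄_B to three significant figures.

— Configuration A (φ=+49.7°):
Solar declination: sin δ = sin ε · sin λ_s = sin 38.50° × sin 47.5° = 0.45897, so δ = +27.320°.
cos H₀ = −tan(+49.7°) tan(+27.320°) = -0.6091, H₀ = 2.2258 rad.
Bracket: H₀ sin φ sin δ + cos φ cos δ sin H₀ = 2.2258×0.76267×0.45897 + 0.64679×0.88845×0.79306 = 0.779125 + 0.455724 = 1.234849.
Q̄ = (S₀/π) × [bracket] = (1352/π) × 1.234849 = 531.42 W/m².
— Configuration B (φ=+49.7°):
cos H₀ = −tan(+49.7°) tan(+21.200°) = -0.4574, H₀ = 2.0458 rad.
Bracket: H₀ sin φ sin δ + cos φ cos δ sin H₀ = 2.0458×0.76267×0.36162 + 0.64679×0.93232×0.88928 = 0.564225 + 0.536249 = 1.100474.
Q̄ = (S₀/π) × [bracket] = (1352/π) × 1.100474 = 473.59 W/m².
Ratio Q̄_A / Q̄_B = 531.42 / 473.59 = 1.122.

Q̄_A / Q̄_B ≈ 1.12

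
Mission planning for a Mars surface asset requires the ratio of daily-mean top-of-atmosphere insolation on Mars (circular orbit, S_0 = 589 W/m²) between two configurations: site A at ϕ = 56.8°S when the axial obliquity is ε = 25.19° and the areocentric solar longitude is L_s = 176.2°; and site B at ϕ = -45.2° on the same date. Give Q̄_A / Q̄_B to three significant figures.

Q̄_A / Q̄_B ≈ 0.759

— Configuration A (ϕ=-56.8°):
sin δ = sin 25.19° × sin 176.2° = 0.02821, so δ = +1.616°.
cos h₀ = −tan(-56.8°) tan(+1.616°) = 0.0431, h₀ = 1.5277 rad.
Bracket: h₀ sin ϕ sin δ + cos ϕ cos δ sin h₀ = 1.5277×-0.83676×0.02821 + 0.54756×0.99960×0.99907 = -0.036061 + 0.546832 = 0.510771.
Q̄ = (S_0/π) × [bracket] = (589/π) × 0.510771 = 95.762 W/m².
— Configuration B (ϕ=-45.2°):
cos h₀ = −tan(-45.2°) tan(+1.616°) = 0.0284, h₀ = 1.5424 rad.
Bracket: h₀ sin ϕ sin δ + cos ϕ cos δ sin h₀ = 1.5424×-0.70957×0.02821 + 0.70463×0.99960×0.99960 = -0.030874 + 0.704066 = 0.673192.
Q̄ = (S_0/π) × [bracket] = (589/π) × 0.673192 = 126.21 W/m².
Ratio Q̄_A / Q̄_B = 95.762 / 126.21 = 0.7588.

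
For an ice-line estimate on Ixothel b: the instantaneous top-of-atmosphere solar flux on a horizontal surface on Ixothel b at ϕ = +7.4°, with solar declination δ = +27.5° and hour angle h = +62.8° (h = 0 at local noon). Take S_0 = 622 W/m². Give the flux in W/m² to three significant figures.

287 W/m²

cos θ_z = sin ϕ sin δ + cos ϕ cos δ cos h = 0.059471 + 0.402074 = 0.461545.
Flux = S_0 · cos θ_z = 622 × 0.461545 = 287.1 W/m².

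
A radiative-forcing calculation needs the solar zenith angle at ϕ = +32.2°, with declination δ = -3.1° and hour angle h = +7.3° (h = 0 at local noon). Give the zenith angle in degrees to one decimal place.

θ_z = 36.0°

cos θ_z = sin ϕ sin δ + cos ϕ cos δ cos h = -0.028817 + 0.838106 = 0.809289.
θ_z = arccos(0.809289) = 36.0°.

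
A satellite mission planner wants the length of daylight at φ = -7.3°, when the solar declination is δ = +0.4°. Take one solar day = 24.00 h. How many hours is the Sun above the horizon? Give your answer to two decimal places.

cos H₀ = −tan φ · tan δ = −tan(-7.3°) × tan(+0.400°) = 0.0009, so H₀ = 1.5699 rad = 89.95°.
Daylight = 2H₀/(2π) × 24.00 h = (1.5699/π) × 24.00 = 11.99 h.

11.99 h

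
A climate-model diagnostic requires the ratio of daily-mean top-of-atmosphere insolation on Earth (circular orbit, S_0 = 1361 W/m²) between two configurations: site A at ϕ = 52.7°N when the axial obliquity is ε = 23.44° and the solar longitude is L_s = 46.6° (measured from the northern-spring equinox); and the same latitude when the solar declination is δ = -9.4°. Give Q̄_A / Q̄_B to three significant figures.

Q̄_A / Q̄_B ≈ 2.42

— Configuration A (ϕ=+52.7°):
Solar declination: sin δ = sin ε · sin L_s = sin 23.44° × sin 46.6° = 0.28902, so δ = +16.799°.
cos h₀ = −tan(+52.7°) tan(+16.799°) = -0.3963, h₀ = 1.9783 rad.
Bracket: h₀ sin ϕ sin δ + cos ϕ cos δ sin h₀ = 1.9783×0.79547×0.28902 + 0.60599×0.95732×0.91812 = 0.454825 + 0.532626 = 0.987451.
Q̄ = (S_0/π) × [bracket] = (1361/π) × 0.987451 = 427.78 W/m².
— Configuration B (ϕ=+52.7°):
cos h₀ = −tan(+52.7°) tan(-9.400°) = 0.2173, h₀ = 1.3517 rad.
Bracket: h₀ sin ϕ sin δ + cos ϕ cos δ sin h₀ = 1.3517×0.79547×-0.16333 + 0.60599×0.98657×0.97610 = -0.175618 + 0.583563 = 0.407945.
Q̄ = (S_0/π) × [bracket] = (1361/π) × 0.407945 = 176.73 W/m².
Ratio Q̄_A / Q̄_B = 427.78 / 176.73 = 2.421.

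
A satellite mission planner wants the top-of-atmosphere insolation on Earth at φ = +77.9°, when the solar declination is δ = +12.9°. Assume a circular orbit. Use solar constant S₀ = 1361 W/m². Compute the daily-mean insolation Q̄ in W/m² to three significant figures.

Q̄ ≈ 297 W/m²

cos H₀ = −tan(+77.9°) tan(+12.900°) = -1.0683 ≤ −1 ⇒ polar day, H₀ = π.
Bracket: H₀ sin φ sin δ + cos φ cos δ sin H₀ = 3.1416×0.97778×0.22325 + 0.20962×0.97476×0.00000 = 0.685778 + 0.000000 = 0.685778.
Q̄ = (S₀/π) × [bracket] = (1361/π) × 0.685778 = 297.1 W/m².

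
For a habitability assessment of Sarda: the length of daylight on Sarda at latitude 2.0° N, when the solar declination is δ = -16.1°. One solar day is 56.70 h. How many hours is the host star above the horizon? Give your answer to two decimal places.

cos H₀ = −tan φ · tan δ = −tan(+2.0°) × tan(-16.100°) = 0.0101, so H₀ = 1.5607 rad = 89.42°.
Daylight = 2H₀/(2π) × 56.70 h = (1.5607/π) × 56.70 = 28.17 h.

28.17 h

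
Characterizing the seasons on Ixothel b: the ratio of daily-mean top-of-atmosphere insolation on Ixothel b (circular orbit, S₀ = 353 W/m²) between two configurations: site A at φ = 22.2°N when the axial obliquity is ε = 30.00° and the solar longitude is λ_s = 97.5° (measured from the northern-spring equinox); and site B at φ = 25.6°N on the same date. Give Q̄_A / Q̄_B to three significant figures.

— Configuration A (φ=+22.2°):
Solar declination: sin δ = sin ε · sin λ_s = sin 30.00° × sin 97.5° = 0.49572, so δ = +29.717°.
cos H₀ = −tan(+22.2°) tan(+29.717°) = -0.2329, H₀ = 1.8059 rad.
Bracket: H₀ sin φ sin δ + cos φ cos δ sin H₀ = 1.8059×0.37784×0.49572 + 0.92587×0.86848×0.97249 = 0.338250 + 0.781979 = 1.120229.
Q̄ = (S₀/π) × [bracket] = (353/π) × 1.120229 = 125.87 W/m².
— Configuration B (φ=+25.6°):
cos H₀ = −tan(+25.6°) tan(+29.717°) = -0.2735, H₀ = 1.8478 rad.
Bracket: H₀ sin φ sin δ + cos φ cos δ sin H₀ = 1.8478×0.43209×0.49572 + 0.90183×0.86848×0.96188 = 0.395791 + 0.753365 = 1.149156.
Q̄ = (S₀/π) × [bracket] = (353/π) × 1.149156 = 129.12 W/m².
Ratio Q̄_A / Q̄_B = 125.87 / 129.12 = 0.9748.

Q̄_A / Q̄_B ≈ 0.975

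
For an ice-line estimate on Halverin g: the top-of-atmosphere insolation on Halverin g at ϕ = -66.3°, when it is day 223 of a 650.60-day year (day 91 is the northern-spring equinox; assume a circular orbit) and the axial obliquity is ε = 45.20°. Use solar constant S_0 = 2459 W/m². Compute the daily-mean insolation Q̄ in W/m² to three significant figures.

Solar longitude: L_s = 360° × (223 − 91)/650.60 = 73.040°.
sin δ = sin 45.20° × sin 73.040° = 0.67871, so δ = +42.743°.
cos h₀ = −tan(-66.3°) tan(+42.743°) = 2.1053 ≥ 1 ⇒ polar night, h₀ = 0 and Q̄ = 0.

Q̄ ≈ 0.00 W/m²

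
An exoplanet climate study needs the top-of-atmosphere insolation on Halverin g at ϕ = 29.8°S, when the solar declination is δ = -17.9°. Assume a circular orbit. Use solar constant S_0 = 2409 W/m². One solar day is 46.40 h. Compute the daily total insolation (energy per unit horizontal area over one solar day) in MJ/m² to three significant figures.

138 MJ/m²

cos h₀ = −tan(-29.8°) tan(-17.900°) = -0.1850, h₀ = 1.7568 rad.
Bracket: h₀ sin ϕ sin δ + cos ϕ cos δ sin h₀ = 1.7568×-0.49697×-0.30736 + 0.86777×0.95159×0.98274 = 0.268349 + 0.811509 = 1.079858.
Q̄ = (S_0/π) × [bracket] = (2409/π) × 1.079858 = 828.04 W/m².
Daily total = Q̄ × 46.40 h × 3600 s/h = 828.04 × 46.40 × 3600 / 10⁶ = 138.3 MJ/m².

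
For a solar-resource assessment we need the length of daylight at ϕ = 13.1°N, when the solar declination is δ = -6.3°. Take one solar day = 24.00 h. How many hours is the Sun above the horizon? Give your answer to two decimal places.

cos h₀ = −tan ϕ · tan δ = −tan(+13.1°) × tan(-6.300°) = 0.0257, so h₀ = 1.5451 rad = 88.53°.
Daylight = 2h₀/(2π) × 24.00 h = (1.5451/π) × 24.00 = 11.80 h.

11.80 h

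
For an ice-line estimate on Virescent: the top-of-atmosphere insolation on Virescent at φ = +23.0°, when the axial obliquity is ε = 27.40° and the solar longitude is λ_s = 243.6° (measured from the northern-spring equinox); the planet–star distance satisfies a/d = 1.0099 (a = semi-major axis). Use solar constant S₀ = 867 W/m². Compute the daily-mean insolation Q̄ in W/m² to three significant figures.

Q̄ ≈ 169 W/m²

Solar declination: sin δ = sin ε · sin λ_s = sin 27.40° × sin 243.6° = -0.41221, so δ = -24.344°.
cos H₀ = −tan(+23.0°) tan(-24.344°) = 0.1920, H₀ = 1.3775 rad.
Bracket: H₀ sin φ sin δ + cos φ cos δ sin H₀ = 1.3775×0.39073×-0.41221 + 0.92050×0.91109×0.98139 = -0.221864 + 0.823051 = 0.601187.
Inverse-square distance factor (a/d)² = 1.0099² = 1.019898.
Q̄ = (S₀/π) × 1.019898 × [bracket] = (867/π) × 1.019898 × 0.601187 = 169.2 W/m².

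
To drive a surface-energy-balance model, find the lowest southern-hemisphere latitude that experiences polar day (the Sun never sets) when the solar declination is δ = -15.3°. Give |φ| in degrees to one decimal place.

Polar day requires cos H₀ = −tan φ tan δ ≤ −1, i.e. tan φ tan δ ≥ 1.
The boundary is |tan φ| · |tan δ| = 1, so |φ| = 90° − |δ| = 90° − 15.3° = 74.7° in the southern hemisphere.

|φ| = 74.7°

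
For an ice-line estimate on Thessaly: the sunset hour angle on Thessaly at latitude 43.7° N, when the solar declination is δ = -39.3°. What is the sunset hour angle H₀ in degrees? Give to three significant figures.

H₀ = 38.5°

cos H₀ = −tan φ · tan δ = −tan(+43.7°) × tan(-39.300°) = 0.7822, so H₀ = 0.6727 rad = 38.54°.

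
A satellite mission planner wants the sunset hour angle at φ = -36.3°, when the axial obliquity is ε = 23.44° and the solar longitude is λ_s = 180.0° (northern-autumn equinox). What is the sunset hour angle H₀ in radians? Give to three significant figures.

H₀ = 1.57 rad

Solar declination: sin δ = sin ε · sin λ_s = sin 23.44° × sin 180.0° = 0.00000, so δ = +0.000°.
cos H₀ = −tan φ · tan δ = −tan(-36.3°) × tan(+0.000°) = 0.0000, so H₀ = 1.5708 rad = 90.00°.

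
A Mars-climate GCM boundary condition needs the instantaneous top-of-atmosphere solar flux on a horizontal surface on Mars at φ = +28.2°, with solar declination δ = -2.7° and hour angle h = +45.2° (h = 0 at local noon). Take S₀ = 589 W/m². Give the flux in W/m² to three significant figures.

352 W/m²

cos θ_z = sin φ sin δ + cos φ cos δ cos h = -0.022260 + 0.620307 = 0.598047.
Flux = S₀ · cos θ_z = 589 × 0.598047 = 352.2 W/m².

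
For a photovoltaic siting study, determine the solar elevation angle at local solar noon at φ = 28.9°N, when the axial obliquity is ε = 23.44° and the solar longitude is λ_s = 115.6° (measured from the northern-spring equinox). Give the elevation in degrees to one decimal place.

Solar declination: sin δ = sin ε · sin λ_s = sin 23.44° × sin 115.6° = 0.35874, so δ = +21.023°.
At local noon the hour angle is zero, so the zenith angle equals |φ − δ| = |+28.9° − (+21.023°)| = 7.877°.
Elevation = 90° − 7.877° = 82.1°.

82.1°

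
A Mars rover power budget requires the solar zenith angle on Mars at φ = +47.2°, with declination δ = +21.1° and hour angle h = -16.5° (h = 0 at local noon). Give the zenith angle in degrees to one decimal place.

cos θ_z = sin φ sin δ + cos φ cos δ cos h = 0.264140 + 0.607784 = 0.871924.
θ_z = arccos(0.871924) = 29.3°.

θ_z = 29.3°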